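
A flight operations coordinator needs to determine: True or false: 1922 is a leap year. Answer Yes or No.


Year: 1922
Divisible by 4? 1922 / 4 = 480.5 -> No
Not divisible by 4, so NOT a leap year

No


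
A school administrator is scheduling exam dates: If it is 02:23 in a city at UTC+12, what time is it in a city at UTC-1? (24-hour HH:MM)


Local time: 02:23 at UTC+12 (offset 12h)
Target zone: UTC-1 (offset -1h)
Difference: -1 - (12) = -13 hours
Calculation: 2 + (-13) = -11
Wraparound: (-11) mod 24 = 13
Result: 13:23

13:23


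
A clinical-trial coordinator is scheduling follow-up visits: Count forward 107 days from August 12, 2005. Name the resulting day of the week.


Start: 2005-08-12 (Friday)
Step 1 - find target date: add 107 days
  2005-08-12 + 107 days = 2005-11-27
Step 2 - day of week:
  107 mod 7 = 2
  Friday + 2 days -> Sunday
Result: Sunday (2005-11-27)

Sunday


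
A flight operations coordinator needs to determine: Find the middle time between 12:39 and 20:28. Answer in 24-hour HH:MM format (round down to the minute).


Start time: 12:39 = 759 minutes from midnight
End time: 20:28 = 1228 minutes from midnight
Sum: 759 + 1228 = 1987
Midpoint: 1987 / 2 = 993 minutes
Convert: 993 / 60 = 16 hours, 33 minutes
Result: 16:33

16:33


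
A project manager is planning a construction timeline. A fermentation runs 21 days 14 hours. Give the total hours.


Days: 21
Extra hours: 14
Hours per day: 24
Days to hours: 21 x 24 = 504
Total: 504 + 14 = 518

518


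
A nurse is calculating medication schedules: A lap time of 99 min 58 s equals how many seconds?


Minutes: 99
Seconds: 58
Convert minutes to seconds: 99 x 60 = 5940
Add remaining seconds: 5940 + 58 = 5998

5998


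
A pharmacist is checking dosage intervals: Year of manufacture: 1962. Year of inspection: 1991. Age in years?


Birth year: 1962
Current year: 1991
Age = current year - birth year
Age = 1991 - 1962 = 29

29


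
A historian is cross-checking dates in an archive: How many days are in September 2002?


Month: September
Year: 2002
September is a 30-day month
Total: 30 days

30


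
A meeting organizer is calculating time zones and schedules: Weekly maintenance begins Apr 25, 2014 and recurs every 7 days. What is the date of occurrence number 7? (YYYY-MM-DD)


First occurrence: 2014-04-25 (occurrence 1)
Each occurrence is 7 days after the previous.
Occurrence 7 is 6 weeks after the first.
6 weeks = 42 days
2014-04-25 + 42 days = 2014-06-06

2014-06-06


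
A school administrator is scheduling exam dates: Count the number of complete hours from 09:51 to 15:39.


Start: 09:51
End: 15:39
Hour difference: 15 - 9 = 6 hours
Minute difference: 39 - 51 = -12 minutes
Total minutes: 348
Complete hours: 348 / 60 = 5 (remainder 48)

5


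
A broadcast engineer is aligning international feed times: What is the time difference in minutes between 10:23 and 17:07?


Start time: 10:23 = 623 minutes from midnight
End time: 17:07 = 1027 minutes from midnight
Difference: 1027 - 623 = 404 minutes
That is 6 hours and 44 minutes

404


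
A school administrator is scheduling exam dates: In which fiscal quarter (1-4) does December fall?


Month: December (month 12)
Q1: January-March (months 1-3)
Q2: April-June (months 4-6)
Q3: July-September (months 7-9)
Q4: October-December (months 10-12)
Month 12 falls in Q4

4


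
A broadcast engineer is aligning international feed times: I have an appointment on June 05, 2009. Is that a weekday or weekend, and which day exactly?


Date: 2009-06-05
January 1, 2009 is a Thursday
Day of year: 156
Offset from Jan 1: 155 days
155 mod 7 = 1
Result: Friday

Friday


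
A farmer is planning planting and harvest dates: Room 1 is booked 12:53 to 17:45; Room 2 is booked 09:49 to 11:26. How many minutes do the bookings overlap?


Interval A: [773, 1065] minutes from midnight
Interval B: [589, 686] minutes from midnight
Overlap start = max(773, 589) = 773
Overlap end = min(1065, 686) = 686
End <= start, so the intervals do not overlap: 0 minutes

0


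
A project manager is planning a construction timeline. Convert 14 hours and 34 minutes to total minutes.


Hours: 14
Extra minutes: 34
Minutes per hour: 60
Hours to minutes: 14 x 60 = 840
Total: 840 + 34 = 874

874


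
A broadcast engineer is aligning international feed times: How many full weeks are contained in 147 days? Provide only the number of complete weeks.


Total days: 147
Days per week: 7
Division: 147 / 7 = 21 remainder 0
Complete weeks: 21
Remaining days: 0

21


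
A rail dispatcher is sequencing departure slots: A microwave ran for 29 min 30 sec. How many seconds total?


Minutes: 29
Extra seconds: 30
Seconds per minute: 60
Minutes to seconds: 29 x 60 = 1740
Total: 1740 + 30 = 1770

1770


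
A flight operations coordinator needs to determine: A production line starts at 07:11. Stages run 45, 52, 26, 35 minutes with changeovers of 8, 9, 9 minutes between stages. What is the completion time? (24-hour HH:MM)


Start: 07:11 = 431 min from midnight
  after task 1 (45 min): 07:56
  after break (8 min): 08:04
  after task 2 (52 min): 08:56
  after break (9 min): 09:05
  after task 3 (26 min): 09:31
  after break (9 min): 09:40
  after task 4 (35 min): 10:15
Total elapsed: 184 minutes
End time: 10:15

10:15


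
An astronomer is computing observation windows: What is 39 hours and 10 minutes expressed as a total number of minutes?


Hours: 39
Minutes: 10
Convert hours to minutes: 39 x 60 = 2340
Add remaining minutes: 2340 + 10 = 2350

2350


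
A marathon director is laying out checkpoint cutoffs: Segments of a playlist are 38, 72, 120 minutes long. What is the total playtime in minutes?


Durations: 38, 72, 120
Running sum: 38
+ 72 = 110
+ 120 = 230
Total duration: 230 minutes
That is 3 hours and 50 minutes

230


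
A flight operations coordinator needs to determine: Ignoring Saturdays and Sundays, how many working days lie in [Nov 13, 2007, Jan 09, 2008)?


Start: 2007-11-13 (Tuesday)
End (exclusive): 2008-01-09 (Wednesday)
Total calendar days: 57
Full weeks: 57 // 7 = 8 -> 40 weekdays
Remaining 1 days starting on Tuesday:
  Tue(w) -> 1 weekdays
Total business days: 40 + 1 = 41

41


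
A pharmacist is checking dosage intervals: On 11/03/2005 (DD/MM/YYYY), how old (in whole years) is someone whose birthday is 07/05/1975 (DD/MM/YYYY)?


Birth: 1975-05-07
Reference: 2005-03-11
Year difference: 2005 - 1975 = 30
Has birthday (05-07) occurred by 03-11? No
Birthday not yet reached this year -> subtract 1
Age in full years: 29

29


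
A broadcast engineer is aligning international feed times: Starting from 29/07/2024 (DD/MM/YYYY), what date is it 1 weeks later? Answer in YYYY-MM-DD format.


Start: 2024-07-29
Weeks to add: 1
Convert to days: 1 x 7 = 7 days
Add 7 days to 2024-07-29
Result: 2024-08-05

2024-08-05


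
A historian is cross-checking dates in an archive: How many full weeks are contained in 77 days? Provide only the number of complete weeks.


Total days: 77
Days per week: 7
Division: 77 / 7 = 11 remainder 0
Complete weeks: 11
Remaining days: 0

11


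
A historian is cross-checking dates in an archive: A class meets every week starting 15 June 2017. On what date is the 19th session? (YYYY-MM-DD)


First occurrence: 2017-06-15 (occurrence 1)
Each occurrence is 7 days after the previous.
Occurrence 19 is 18 weeks after the first.
18 weeks = 126 days
2017-06-15 + 126 days = 2017-10-19

2017-10-19


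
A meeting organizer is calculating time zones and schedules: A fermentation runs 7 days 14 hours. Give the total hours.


Days: 7
Extra hours: 14
Hours per day: 24
Days to hours: 7 x 24 = 168
Total: 168 + 14 = 182

182


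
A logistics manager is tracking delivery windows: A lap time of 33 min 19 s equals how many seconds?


Minutes: 33
Seconds: 19
Convert minutes to seconds: 33 x 60 = 1980
Add remaining seconds: 1980 + 19 = 1999

1999


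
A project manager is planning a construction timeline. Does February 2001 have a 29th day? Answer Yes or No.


Year: 2001
Divisible by 4? 2001 / 4 = 500.25 -> No
Not divisible by 4, so NOT a leap year

No


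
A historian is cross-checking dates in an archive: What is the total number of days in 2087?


Year: 2087
Check leap year rules:
Divisible by 4? No
2087 is not a leap year
Days: 365

365


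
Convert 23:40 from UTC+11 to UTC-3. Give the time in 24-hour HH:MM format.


Local time: 23:40 at UTC+11 (offset 11h)
Target zone: UTC-3 (offset -3h)
Difference: -3 - (11) = -14 hours
Calculation: 23 + (-14) = 9
Result: 09:40

09:40


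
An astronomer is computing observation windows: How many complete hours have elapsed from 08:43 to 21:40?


Start: 08:43
End: 21:40
Hour difference: 21 - 8 = 13 hours
Minute difference: 40 - 43 = -3 minutes
Total minutes: 777
Complete hours: 777 / 60 = 12 (remainder 57)

12


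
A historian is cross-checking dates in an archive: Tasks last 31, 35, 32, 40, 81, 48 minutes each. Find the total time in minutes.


Durations: 31, 35, 32, 40, 81, 48
Running sum: 31
+ 35 = 66
+ 32 = 98
+ 40 = 138
+ 81 = 219
+ 48 = 267
Total duration: 267 minutes
That is 4 hours and 27 minutes

267


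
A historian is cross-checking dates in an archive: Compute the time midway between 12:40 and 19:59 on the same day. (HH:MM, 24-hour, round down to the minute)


Start time: 12:40 = 760 minutes from midnight
End time: 19:59 = 1199 minutes from midnight
Sum: 760 + 1199 = 1959
Midpoint: 1959 / 2 = 979 minutes
Convert: 979 / 60 = 16 hours, 19 minutes
Result: 16:19

16:19


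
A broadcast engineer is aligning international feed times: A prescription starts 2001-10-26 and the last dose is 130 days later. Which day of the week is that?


Start: 2001-10-26 (Friday)
Step 1 - find target date: add 130 days
  2001-10-26 + 130 days = 2002-03-05
Step 2 - day of week:
  130 mod 7 = 4
  Friday + 4 days -> Tuesday
Result: Tuesday (2002-03-05)

Tuesday


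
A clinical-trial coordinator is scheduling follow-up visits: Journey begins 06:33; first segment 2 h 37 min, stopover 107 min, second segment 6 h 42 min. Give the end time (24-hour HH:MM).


Depart: 06:33
Leg 1: +157 min -> 09:10
Layover: +107 min -> 10:57
Leg 2: +402 min -> 17:39
Total travel: 666 minutes = 11h 6m
Arrival: 17:39

17:39


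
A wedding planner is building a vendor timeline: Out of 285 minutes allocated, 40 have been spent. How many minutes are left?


Total budget: 285 minutes
Time used: 40 minutes
Remaining: 285 - 40 = 245 minutes
Percent used: 14.0%
Percent remaining: 86.0%

245


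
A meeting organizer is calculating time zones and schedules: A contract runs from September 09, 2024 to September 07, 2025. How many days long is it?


Start date: 2024-09-09
End date: 2025-09-07
Sep 2024: +22 days
Oct 2024: +31 days
Nov 2024: +30 days
... (10 more months)
Total: 363 days

363


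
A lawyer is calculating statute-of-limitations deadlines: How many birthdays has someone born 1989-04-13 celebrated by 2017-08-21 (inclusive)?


Birth: 1989-04-13
Reference: 2017-08-21
Year difference: 2017 - 1989 = 28
Has birthday (04-13) occurred by 08-21? Yes
Age in full years: 28

28


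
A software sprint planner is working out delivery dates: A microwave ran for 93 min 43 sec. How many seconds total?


Minutes: 93
Extra seconds: 43
Seconds per minute: 60
Minutes to seconds: 93 x 60 = 5580
Total: 5580 + 43 = 5623

5623


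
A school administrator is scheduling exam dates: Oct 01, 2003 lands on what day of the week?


Date: 2003-10-01
January 1, 2003 is a Wednesday
Day of year: 274
Offset from Jan 1: 273 days
273 mod 7 = 0
Result: Wednesday

Wednesday


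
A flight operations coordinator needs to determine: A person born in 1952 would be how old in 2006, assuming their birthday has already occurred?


Birth year: 1952
Current year: 2006
Age = current year - birth year
Age = 2006 - 1952 = 54

54


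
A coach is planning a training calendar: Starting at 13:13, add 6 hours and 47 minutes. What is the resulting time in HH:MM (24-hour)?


Start time: 13:13
Adding: 6 hours 47 minutes
Minutes: 13 + 47 = 60
Minute overflow: 60 >= 60, so carry 1 hour, minutes = 0
Hours: 13 + 6 + 1 = 20
Result: 20:00

20:00


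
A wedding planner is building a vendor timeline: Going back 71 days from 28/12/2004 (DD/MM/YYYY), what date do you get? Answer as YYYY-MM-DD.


Start: 2004-12-28
Subtracting 71 days
Days already passed in December: 28
After going back through December: 43 more days to subtract
November 2004: 30 days, 13 remaining
October 2004 has 31 days, need 13
Result: 2004-10-18

2004-10-18


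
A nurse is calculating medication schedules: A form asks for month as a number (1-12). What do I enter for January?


Calendar month order:
1. January <--
2. February
January is month number 1

1


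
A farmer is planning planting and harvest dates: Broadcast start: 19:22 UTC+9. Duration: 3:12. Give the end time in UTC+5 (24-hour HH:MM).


Start: 19:22 in UTC+9
Step 1 - add duration:
  minutes: 22 + 12 = 34
  hours: 19 + 3 + 0 = 22
  end in UTC+9: 22:34
Step 2 - convert UTC+9 -> UTC+5:
  offset difference: 5 - (9) = -4 hours
  22 + (-4) = 18 -> mod 24 = 18
Result: 18:34 in UTC+5

18:34


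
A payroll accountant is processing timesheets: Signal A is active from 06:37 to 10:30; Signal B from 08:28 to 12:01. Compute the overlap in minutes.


Interval A: [397, 630] minutes from midnight
Interval B: [508, 721] minutes from midnight
Overlap start = max(397, 508) = 508
Overlap end = min(630, 721) = 630
Overlap = 630 - 508 = 122 minutes

122


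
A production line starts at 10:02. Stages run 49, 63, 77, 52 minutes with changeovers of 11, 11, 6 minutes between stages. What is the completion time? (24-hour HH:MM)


Start: 10:02 = 602 min from midnight
  after task 1 (49 min): 10:51
  after break (11 min): 11:02
  after task 2 (63 min): 12:05
  after break (11 min): 12:16
  after task 3 (77 min): 13:33
  after break (6 min): 13:39
  after task 4 (52 min): 14:31
Total elapsed: 269 minutes
End time: 14:31

14:31


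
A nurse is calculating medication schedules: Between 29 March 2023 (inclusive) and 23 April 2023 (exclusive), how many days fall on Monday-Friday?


Start: 2023-03-29 (Wednesday)
End (exclusive): 2023-04-23 (Sunday)
Total calendar days: 25
Full weeks: 25 // 7 = 3 -> 15 weekdays
Remaining 4 days starting on Wednesday:
  Wed(w), Thu(w), Fri(w), Sat(-) -> 3 weekdays
Total business days: 15 + 3 = 18

18


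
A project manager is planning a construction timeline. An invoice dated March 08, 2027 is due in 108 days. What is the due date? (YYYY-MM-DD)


Start: 2027-03-08
Adding 108 days
Days remaining in March: 23
After March: 85 days still to add
April 2027: 30 days, 55 remaining
May 2027: 31 days, 24 remaining
June 2027 has 30 days, need 24
Result: 2027-06-24

2027-06-24


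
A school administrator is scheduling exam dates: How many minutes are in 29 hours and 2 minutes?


Hours: 29
Minutes: 2
Convert hours to minutes: 29 x 60 = 1740
Add remaining minutes: 1740 + 2 = 1742

1742


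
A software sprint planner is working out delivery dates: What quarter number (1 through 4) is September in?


Month: September (month 9)
Q1: January-March (months 1-3)
Q2: April-June (months 4-6)
Q3: July-September (months 7-9)
Q4: October-December (months 10-12)
Month 9 falls in Q3

3


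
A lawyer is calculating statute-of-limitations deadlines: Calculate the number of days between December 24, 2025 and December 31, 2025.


Start: December 24, 2025
End: December 31, 2025
Days left in December: 7
Total: 7 days

7


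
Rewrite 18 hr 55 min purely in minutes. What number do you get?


Hours: 18
Extra minutes: 55
Minutes per hour: 60
Hours to minutes: 18 x 60 = 1080
Total: 1080 + 55 = 1135

1135


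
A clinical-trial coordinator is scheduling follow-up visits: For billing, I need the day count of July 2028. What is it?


Month: July
Year: 2028
July is a 31-day month
Total: 31 days

31


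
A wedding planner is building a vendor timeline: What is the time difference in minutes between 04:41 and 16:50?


Start time: 04:41 = 281 minutes from midnight
End time: 16:50 = 1010 minutes from midnight
Difference: 1010 - 281 = 729 minutes
That is 12 hours and 9 minutes

729


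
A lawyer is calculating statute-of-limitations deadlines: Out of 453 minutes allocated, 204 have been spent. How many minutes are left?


Total budget: 453 minutes
Time used: 204 minutes
Remaining: 453 - 204 = 249 minutes
Percent used: 45.0%
Percent remaining: 55.0%

249


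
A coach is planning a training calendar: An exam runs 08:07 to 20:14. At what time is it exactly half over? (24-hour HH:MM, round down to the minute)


Start time: 08:07 = 487 minutes from midnight
End time: 20:14 = 1214 minutes from midnight
Sum: 487 + 1214 = 1701
Midpoint: 1701 / 2 = 850 minutes
Convert: 850 / 60 = 14 hours, 10 minutes
Result: 14:10

14:10


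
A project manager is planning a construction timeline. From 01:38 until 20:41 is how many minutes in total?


Start time: 01:38 = 98 minutes from midnight
End time: 20:41 = 1241 minutes from midnight
Difference: 1241 - 98 = 1143 minutes
That is 19 hours and 3 minutes

1143


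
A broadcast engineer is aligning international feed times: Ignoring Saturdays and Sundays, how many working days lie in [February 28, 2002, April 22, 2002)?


Start: 2002-02-28 (Thursday)
End (exclusive): 2002-04-22 (Monday)
Total calendar days: 53
Full weeks: 53 // 7 = 7 -> 35 weekdays
Remaining 4 days starting on Thursday:
  Thu(w), Fri(w), Sat(-), Sun(-) -> 2 weekdays
Total business days: 35 + 2 = 37

37


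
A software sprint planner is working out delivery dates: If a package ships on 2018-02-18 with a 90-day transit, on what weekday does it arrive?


Start: 2018-02-18 (Sunday)
Step 1 - find target date: add 90 days
  2018-02-18 + 90 days = 2018-05-19
Step 2 - day of week:
  90 mod 7 = 6
  Sunday + 6 days -> Saturday
Result: Saturday (2018-05-19)

Saturday


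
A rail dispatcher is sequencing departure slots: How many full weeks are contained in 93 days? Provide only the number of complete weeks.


Total days: 93
Days per week: 7
Division: 93 / 7 = 13 remainder 2
Complete weeks: 13
Remaining days: 2

13


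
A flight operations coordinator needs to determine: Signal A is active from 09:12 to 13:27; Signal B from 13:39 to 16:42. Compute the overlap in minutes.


Interval A: [552, 807] minutes from midnight
Interval B: [819, 1002] minutes from midnight
Overlap start = max(552, 819) = 819
Overlap end = min(807, 1002) = 807
End <= start, so the intervals do not overlap: 0 minutes

0


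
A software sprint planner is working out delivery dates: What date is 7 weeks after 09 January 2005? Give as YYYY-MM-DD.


Start: 2005-01-09
Weeks to add: 7
Convert to days: 7 x 7 = 49 days
Add 49 days to 2005-01-09
Result: 2005-02-27

2005-02-27


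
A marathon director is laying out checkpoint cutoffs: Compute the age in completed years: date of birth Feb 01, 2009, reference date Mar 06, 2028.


Birth: 2009-02-01
Reference: 2028-03-06
Year difference: 2028 - 2009 = 19
Has birthday (02-01) occurred by 03-06? Yes
Age in full years: 19

19


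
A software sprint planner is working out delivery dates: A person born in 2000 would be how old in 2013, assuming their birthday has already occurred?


Birth year: 2000
Current year: 2013
Age = current year - birth year
Age = 2013 - 2000 = 13

13


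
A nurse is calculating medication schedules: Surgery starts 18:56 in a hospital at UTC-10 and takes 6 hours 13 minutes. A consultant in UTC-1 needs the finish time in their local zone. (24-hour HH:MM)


Start: 18:56 in UTC-10
Step 1 - add duration:
  minutes: 56 + 13 = 69 (carry 1h)
  hours: 18 + 6 + 1 = 25
  end in UTC-10: 01:09
Step 2 - convert UTC-10 -> UTC-1:
  offset difference: -1 - (-10) = 9 hours
  1 + (9) = 10 -> mod 24 = 10
Result: 10:09 in UTC-1

10:09


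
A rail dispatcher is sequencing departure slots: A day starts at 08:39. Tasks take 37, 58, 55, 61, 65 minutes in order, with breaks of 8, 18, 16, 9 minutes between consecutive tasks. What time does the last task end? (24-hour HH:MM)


Start: 08:39 = 519 min from midnight
  after task 1 (37 min): 09:16
  after break (8 min): 09:24
  after task 2 (58 min): 10:22
  after break (18 min): 10:40
  after task 3 (55 min): 11:35
  after break (16 min): 11:51
  after task 4 (61 min): 12:52
  after break (9 min): 13:01
  after task 5 (65 min): 14:06
Total elapsed: 327 minutes
End time: 14:06

14:06


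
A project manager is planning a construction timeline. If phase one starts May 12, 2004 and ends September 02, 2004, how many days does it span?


Start date: 2004-05-12
End date: 2004-09-02
May 2004: +20 days
Jun 2004: +30 days
Jul 2004: +31 days
Aug 2004: +31 days
Sep 2004: +1 days
Total: 113 days

113


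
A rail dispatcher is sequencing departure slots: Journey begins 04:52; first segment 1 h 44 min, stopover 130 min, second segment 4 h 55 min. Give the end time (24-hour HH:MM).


Depart: 04:52
Leg 1: +104 min -> 06:36
Layover: +130 min -> 08:46
Leg 2: +295 min -> 13:41
Total travel: 529 minutes = 8h 49m
Arrival: 13:41

13:41


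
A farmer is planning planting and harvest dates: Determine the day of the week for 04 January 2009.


Date: 2009-01-04
January 1, 2009 is a Thursday
Day of year: 4
Offset from Jan 1: 3 days
3 mod 7 = 3
Result: Sunday

Sunday


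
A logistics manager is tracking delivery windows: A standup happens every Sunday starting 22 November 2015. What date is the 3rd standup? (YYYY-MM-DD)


First occurrence: 2015-11-22 (occurrence 1)
Each occurrence is 7 days after the previous.
Occurrence 3 is 2 weeks after the first.
2 weeks = 14 days
2015-11-22 + 14 days = 2015-12-06

2015-12-06


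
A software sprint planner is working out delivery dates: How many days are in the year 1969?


Year: 1969
Check leap year rules:
Divisible by 4? No
1969 is not a leap year
Days: 365

365


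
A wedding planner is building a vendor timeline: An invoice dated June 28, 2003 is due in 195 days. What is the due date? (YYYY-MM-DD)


Start: 2003-06-28
Adding 195 days
Days remaining in June: 2
After June: 193 days still to add
July 2003: 31 days, 162 remaining
August 2003: 31 days, 131 remaining
September 2003: 30 days, 101 remaining
October 2003: 31 days, 70 remaining
Result: 2004-01-09

2004-01-09


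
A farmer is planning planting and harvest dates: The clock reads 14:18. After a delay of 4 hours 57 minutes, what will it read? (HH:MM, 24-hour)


Start time: 14:18
Adding: 4 hours 57 minutes
Minutes: 18 + 57 = 75
Minute overflow: 75 >= 60, so carry 1 hour, minutes = 15
Hours: 14 + 4 + 1 = 19
Result: 19:15

19:15


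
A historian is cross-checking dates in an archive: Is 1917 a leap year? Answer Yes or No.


Year: 1917
Divisible by 4? 1917 / 4 = 479.25 -> No
Not divisible by 4, so NOT a leap year

No


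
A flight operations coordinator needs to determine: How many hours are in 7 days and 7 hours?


Days: 7
Extra hours: 7
Hours per day: 24
Days to hours: 7 x 24 = 168
Total: 168 + 7 = 175

175


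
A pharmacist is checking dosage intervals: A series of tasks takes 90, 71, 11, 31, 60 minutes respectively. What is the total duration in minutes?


Durations: 90, 71, 11, 31, 60
Running sum: 90
+ 71 = 161
+ 11 = 172
+ 31 = 203
+ 60 = 263
Total duration: 263 minutes
That is 4 hours and 23 minutes

263


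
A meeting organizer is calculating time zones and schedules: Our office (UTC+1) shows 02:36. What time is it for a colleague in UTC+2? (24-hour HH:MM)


Local time: 02:36 at UTC+1 (offset 1h)
Target zone: UTC+2 (offset 2h)
Difference: 2 - (1) = 1 hours
Calculation: 2 + (1) = 3
Result: 03:36

03:36


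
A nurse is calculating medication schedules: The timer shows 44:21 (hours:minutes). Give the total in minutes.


Hours: 44
Minutes: 21
Convert hours to minutes: 44 x 60 = 2640
Add remaining minutes: 2640 + 21 = 2661

2661


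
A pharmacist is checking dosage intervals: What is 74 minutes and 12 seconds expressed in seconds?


Minutes: 74
Extra seconds: 12
Seconds per minute: 60
Minutes to seconds: 74 x 60 = 4440
Total: 4440 + 12 = 4452

4452


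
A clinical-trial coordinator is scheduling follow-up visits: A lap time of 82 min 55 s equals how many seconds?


Minutes: 82
Seconds: 55
Convert minutes to seconds: 82 x 60 = 4920
Add remaining seconds: 4920 + 55 = 4975

4975


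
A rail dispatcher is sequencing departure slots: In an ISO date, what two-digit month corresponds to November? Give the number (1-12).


Calendar month order:
10. October
11. November <--
12. December
November is month number 11

11


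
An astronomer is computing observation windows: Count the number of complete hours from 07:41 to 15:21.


Start: 07:41
End: 15:21
Hour difference: 15 - 7 = 8 hours
Minute difference: 21 - 41 = -20 minutes
Total minutes: 460
Complete hours: 460 / 60 = 7 (remainder 40)

7


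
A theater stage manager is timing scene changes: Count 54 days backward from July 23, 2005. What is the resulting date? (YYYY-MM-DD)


Start: 2005-07-23
Subtracting 54 days
Days already passed in July: 23
After going back through July: 31 more days to subtract
June 2005: 30 days, 1 remaining
May 2005 has 31 days, need 1
Result: 2005-05-30

2005-05-30


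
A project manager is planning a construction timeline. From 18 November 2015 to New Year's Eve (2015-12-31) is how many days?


Start: November 18, 2015
End: December 31, 2015
Days left in November: 12
December: 31
Sum of remaining months: 31
Total: 12 + 31 = 43

43


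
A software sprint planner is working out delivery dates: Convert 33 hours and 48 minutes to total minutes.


Hours: 33
Extra minutes: 48
Minutes per hour: 60
Hours to minutes: 33 x 60 = 1980
Total: 1980 + 48 = 2028

2028


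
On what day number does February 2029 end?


Month: February
Year: 2029
2029 is not a leap year
February has 28 days
Total: 28 days

28


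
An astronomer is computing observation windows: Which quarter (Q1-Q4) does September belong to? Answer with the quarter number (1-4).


Month: September (month 9)
Q1: January-March (months 1-3)
Q2: April-June (months 4-6)
Q3: July-September (months 7-9)
Q4: October-December (months 10-12)
Month 9 falls in Q3

3


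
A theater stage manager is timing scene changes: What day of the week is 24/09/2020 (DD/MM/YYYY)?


Date: 2020-09-24
January 1, 2020 is a Wednesday
Day of year: 268
Offset from Jan 1: 267 days
267 mod 7 = 1
Result: Thursday

Thursday


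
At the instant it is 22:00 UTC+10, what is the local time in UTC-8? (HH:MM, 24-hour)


Local time: 22:00 at UTC+10 (offset 10h)
Target zone: UTC-8 (offset -8h)
Difference: -8 - (10) = -18 hours
Calculation: 22 + (-18) = 4
Result: 04:00

04:00


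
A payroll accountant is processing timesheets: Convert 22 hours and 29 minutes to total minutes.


Hours: 22
Extra minutes: 29
Minutes per hour: 60
Hours to minutes: 22 x 60 = 1320
Total: 1320 + 29 = 1349

1349


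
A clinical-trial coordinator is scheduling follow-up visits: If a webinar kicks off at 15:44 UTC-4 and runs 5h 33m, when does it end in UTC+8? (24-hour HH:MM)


Start: 15:44 in UTC-4
Step 1 - add duration:
  minutes: 44 + 33 = 77 (carry 1h)
  hours: 15 + 5 + 1 = 21
  end in UTC-4: 21:17
Step 2 - convert UTC-4 -> UTC+8:
  offset difference: 8 - (-4) = 12 hours
  21 + (12) = 33 -> mod 24 = 9
Result: 09:17 in UTC+8

09:17


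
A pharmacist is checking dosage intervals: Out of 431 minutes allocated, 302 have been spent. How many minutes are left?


Total budget: 431 minutes
Time used: 302 minutes
Remaining: 431 - 302 = 129 minutes
Percent used: 70.1%
Percent remaining: 29.9%

129


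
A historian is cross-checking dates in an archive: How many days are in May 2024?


Month: May
Year: 2024
May is a 31-day month
Total: 31 days

31


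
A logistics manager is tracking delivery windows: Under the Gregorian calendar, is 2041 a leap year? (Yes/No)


Year: 2041
Divisible by 4? 2041 / 4 = 510.25 -> No
Not divisible by 4, so NOT a leap year

No


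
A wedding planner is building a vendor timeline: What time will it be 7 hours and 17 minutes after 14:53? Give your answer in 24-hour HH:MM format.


Start time: 14:53
Adding: 7 hours 17 minutes
Minutes: 53 + 17 = 70
Minute overflow: 70 >= 60, so carry 1 hour, minutes = 10
Hours: 14 + 7 + 1 = 22
Result: 22:10

22:10


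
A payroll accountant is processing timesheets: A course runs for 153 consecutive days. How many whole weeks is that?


Total days: 153
Days per week: 7
Division: 153 / 7 = 21 remainder 6
Complete weeks: 21
Remaining days: 6

21


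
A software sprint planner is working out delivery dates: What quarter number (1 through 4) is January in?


Month: January (month 1)
Q1: January-March (months 1-3)
Q2: April-June (months 4-6)
Q3: July-September (months 7-9)
Q4: October-December (months 10-12)
Month 1 falls in Q1

1


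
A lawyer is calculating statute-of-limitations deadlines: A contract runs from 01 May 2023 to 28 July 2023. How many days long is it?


Start date: 2023-05-01
End date: 2023-07-28
May 2023: +31 days
Jun 2023: +30 days
Jul 2023: +27 days
Total: 88 days

88


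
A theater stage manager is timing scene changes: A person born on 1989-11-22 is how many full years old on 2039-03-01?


Birth: 1989-11-22
Reference: 2039-03-01
Year difference: 2039 - 1989 = 50
Has birthday (11-22) occurred by 03-01? No
Birthday not yet reached this year -> subtract 1
Age in full years: 49

49


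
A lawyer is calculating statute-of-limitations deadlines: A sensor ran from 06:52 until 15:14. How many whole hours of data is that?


Start: 06:52
End: 15:14
Hour difference: 15 - 6 = 9 hours
Minute difference: 14 - 52 = -38 minutes
Total minutes: 502
Complete hours: 502 / 60 = 8 (remainder 22)

8


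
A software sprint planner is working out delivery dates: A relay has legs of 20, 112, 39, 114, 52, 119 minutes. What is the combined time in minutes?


Durations: 20, 112, 39, 114, 52, 119
Running sum: 20
+ 112 = 132
+ 39 = 171
+ 114 = 285
+ 52 = 337
+ 119 = 456
Total duration: 456 minutes
That is 7 hours and 36 minutes

456


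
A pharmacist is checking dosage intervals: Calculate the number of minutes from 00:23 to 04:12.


Start time: 00:23 = 23 minutes from midnight
End time: 04:12 = 252 minutes from midnight
Difference: 252 - 23 = 229 minutes
That is 3 hours and 49 minutes

229


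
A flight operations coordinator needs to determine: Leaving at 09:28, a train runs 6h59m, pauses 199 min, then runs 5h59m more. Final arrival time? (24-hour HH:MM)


Depart: 09:28
Leg 1: +419 min -> 16:27
Layover: +199 min -> 19:46
Leg 2: +359 min -> 01:45
Total travel: 977 minutes = 16h 17m
Arrival: 01:45

01:45


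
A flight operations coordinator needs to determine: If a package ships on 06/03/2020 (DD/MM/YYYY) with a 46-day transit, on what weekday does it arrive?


Start: 2020-03-06 (Friday)
Step 1 - find target date: add 46 days
  2020-03-06 + 46 days = 2020-04-21
Step 2 - day of week:
  46 mod 7 = 4
  Friday + 4 days -> Tuesday
Result: Tuesday (2020-04-21)

Tuesday


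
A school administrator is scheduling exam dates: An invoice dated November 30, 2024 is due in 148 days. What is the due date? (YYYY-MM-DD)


Start: 2024-11-30
Adding 148 days
Days remaining in November: 0
After November: 148 days still to add
December 2024: 31 days, 117 remaining
January 2025: 31 days, 86 remaining
February 2025: 28 days, 58 remaining
March 2025: 31 days, 27 remaining
Result: 2025-04-27

2025-04-27


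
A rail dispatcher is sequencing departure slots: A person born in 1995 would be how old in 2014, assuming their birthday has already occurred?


Birth year: 1995
Current year: 2014
Age = current year - birth year
Age = 2014 - 1995 = 19

19


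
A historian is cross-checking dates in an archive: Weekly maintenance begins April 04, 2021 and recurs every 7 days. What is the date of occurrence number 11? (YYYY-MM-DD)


First occurrence: 2021-04-04 (occurrence 1)
Each occurrence is 7 days after the previous.
Occurrence 11 is 10 weeks after the first.
10 weeks = 70 days
2021-04-04 + 70 days = 2021-06-13

2021-06-13


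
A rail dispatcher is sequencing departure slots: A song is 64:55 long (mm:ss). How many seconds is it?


Minutes: 64
Extra seconds: 55
Seconds per minute: 60
Minutes to seconds: 64 x 60 = 3840
Total: 3840 + 55 = 3895

3895


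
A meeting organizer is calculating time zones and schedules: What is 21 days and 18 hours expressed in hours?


Days: 21
Extra hours: 18
Hours per day: 24
Days to hours: 21 x 24 = 504
Total: 504 + 18 = 522

522


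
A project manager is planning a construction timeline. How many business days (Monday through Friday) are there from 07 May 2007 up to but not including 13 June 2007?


Start: 2007-05-07 (Monday)
End (exclusive): 2007-06-13 (Wednesday)
Total calendar days: 37
Full weeks: 37 // 7 = 5 -> 25 weekdays
Remaining 2 days starting on Monday:
  Mon(w), Tue(w) -> 2 weekdays
Total business days: 25 + 2 = 27

27


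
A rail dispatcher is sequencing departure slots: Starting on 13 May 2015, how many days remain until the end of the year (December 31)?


Start: May 13, 2015
End: December 31, 2015
Days left in May: 18
June: 30
July: 31
August: 31
September: 30
... plus remaining months
Sum of remaining months: 214
Total: 18 + 214 = 232

232


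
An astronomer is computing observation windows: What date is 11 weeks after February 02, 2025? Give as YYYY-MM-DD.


Start: 2025-02-02
Weeks to add: 11
Convert to days: 11 x 7 = 77 days
Add 77 days to 2025-02-02
Result: 2025-04-20

2025-04-20


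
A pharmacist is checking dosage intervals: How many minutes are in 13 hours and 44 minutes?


Hours: 13
Minutes: 44
Convert hours to minutes: 13 x 60 = 780
Add remaining minutes: 780 + 44 = 824

824


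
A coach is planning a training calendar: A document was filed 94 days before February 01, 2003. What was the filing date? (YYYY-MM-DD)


Start: 2003-02-01
Subtracting 94 days
Days already passed in February: 1
After going back through February: 93 more days to subtract
January 2003: 31 days, 62 remaining
December 2002: 31 days, 31 remaining
November 2002: 30 days, 1 remaining
October 2002 has 31 days, need 1
Result: 2002-10-30

2002-10-30


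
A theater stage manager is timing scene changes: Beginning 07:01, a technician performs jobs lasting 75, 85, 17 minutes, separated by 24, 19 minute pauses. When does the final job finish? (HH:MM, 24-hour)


Start: 07:01 = 421 min from midnight
  after task 1 (75 min): 08:16
  after break (24 min): 08:40
  after task 2 (85 min): 10:05
  after break (19 min): 10:24
  after task 3 (17 min): 10:41
Total elapsed: 220 minutes
End time: 10:41

10:41


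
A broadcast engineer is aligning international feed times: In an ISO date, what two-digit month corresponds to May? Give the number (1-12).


Calendar month order:
4. April
5. May <--
6. June
May is month number 5

5


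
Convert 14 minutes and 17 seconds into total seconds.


Minutes: 14
Seconds: 17
Convert minutes to seconds: 14 x 60 = 840
Add remaining seconds: 840 + 17 = 857

857


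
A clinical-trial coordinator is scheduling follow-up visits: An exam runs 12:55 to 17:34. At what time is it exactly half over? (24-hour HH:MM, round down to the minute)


Start time: 12:55 = 775 minutes from midnight
End time: 17:34 = 1054 minutes from midnight
Sum: 775 + 1054 = 1829
Midpoint: 1829 / 2 = 914 minutes
Convert: 914 / 60 = 15 hours, 14 minutes
Result: 15:14

15:14


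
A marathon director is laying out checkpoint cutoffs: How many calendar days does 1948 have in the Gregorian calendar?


Year: 1948
Check leap year rules:
Divisible by 4? Yes
Divisible by 100? No
1948 is a leap year
Days: 366

366


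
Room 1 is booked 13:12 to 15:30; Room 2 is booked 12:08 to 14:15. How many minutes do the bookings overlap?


Interval A: [792, 930] minutes from midnight
Interval B: [728, 855] minutes from midnight
Overlap start = max(792, 728) = 792
Overlap end = min(930, 855) = 855
Overlap = 855 - 792 = 63 minutes

63


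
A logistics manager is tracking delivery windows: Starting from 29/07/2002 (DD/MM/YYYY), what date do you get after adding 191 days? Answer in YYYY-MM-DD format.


Start: 2002-07-29
Adding 191 days
Days remaining in July: 2
After July: 189 days still to add
August 2002: 31 days, 158 remaining
September 2002: 30 days, 128 remaining
October 2002: 31 days, 97 remaining
November 2002: 30 days, 67 remaining
Result: 2003-02-05

2003-02-05


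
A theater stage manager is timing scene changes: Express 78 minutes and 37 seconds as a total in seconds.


Minutes: 78
Seconds: 37
Convert minutes to seconds: 78 x 60 = 4680
Add remaining seconds: 4680 + 37 = 4717

4717


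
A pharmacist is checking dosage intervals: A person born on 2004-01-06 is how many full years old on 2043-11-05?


Birth: 2004-01-06
Reference: 2043-11-05
Year difference: 2043 - 2004 = 39
Has birthday (01-06) occurred by 11-05? Yes
Age in full years: 39

39


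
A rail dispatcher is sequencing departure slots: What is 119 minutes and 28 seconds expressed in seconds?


Minutes: 119
Extra seconds: 28
Seconds per minute: 60
Minutes to seconds: 119 x 60 = 7140
Total: 7140 + 28 = 7168

7168


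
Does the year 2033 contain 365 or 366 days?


Year: 2033
Check leap year rules:
Divisible by 4? No
2033 is not a leap year
Days: 365

365


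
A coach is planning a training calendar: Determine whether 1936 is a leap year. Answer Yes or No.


Year: 1936
Divisible by 4? 1936 / 4 = 484.0 -> Yes
Divisible by 100? 1936 / 100 = 19.36 -> No
Divisible by 4 but not 100, so it IS a leap year

Yes


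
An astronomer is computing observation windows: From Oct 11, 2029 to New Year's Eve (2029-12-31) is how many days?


Start: October 11, 2029
End: December 31, 2029
Days left in October: 20
November: 30
December: 31
Sum of remaining months: 61
Total: 20 + 61 = 81

81


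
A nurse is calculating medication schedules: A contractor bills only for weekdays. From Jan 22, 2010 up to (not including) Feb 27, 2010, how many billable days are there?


Start: 2010-01-22 (Friday)
End (exclusive): 2010-02-27 (Saturday)
Total calendar days: 36
Full weeks: 36 // 7 = 5 -> 25 weekdays
Remaining 1 days starting on Friday:
  Fri(w) -> 1 weekdays
Total business days: 25 + 1 = 26

26


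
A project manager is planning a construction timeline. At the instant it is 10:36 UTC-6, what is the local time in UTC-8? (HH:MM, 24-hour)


Local time: 10:36 at UTC-6 (offset -6h)
Target zone: UTC-8 (offset -8h)
Difference: -8 - (-6) = -2 hours
Calculation: 10 + (-2) = 8
Result: 08:36

08:36


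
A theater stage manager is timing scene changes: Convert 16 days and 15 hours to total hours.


Days: 16
Extra hours: 15
Hours per day: 24
Days to hours: 16 x 24 = 384
Total: 384 + 15 = 399

399


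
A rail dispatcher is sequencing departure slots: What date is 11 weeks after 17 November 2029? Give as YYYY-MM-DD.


Start: 2029-11-17
Weeks to add: 11
Convert to days: 11 x 7 = 77 days
Add 77 days to 2029-11-17
Result: 2030-02-02

2030-02-02


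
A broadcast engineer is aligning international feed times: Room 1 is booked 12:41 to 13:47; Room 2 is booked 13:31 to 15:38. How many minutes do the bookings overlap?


Interval A: [761, 827] minutes from midnight
Interval B: [811, 938] minutes from midnight
Overlap start = max(761, 811) = 811
Overlap end = min(827, 938) = 827
Overlap = 827 - 811 = 16 minutes

16


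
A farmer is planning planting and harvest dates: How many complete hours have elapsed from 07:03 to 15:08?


Start: 07:03
End: 15:08
Hour difference: 15 - 7 = 8 hours
Minute difference: 8 - 3 = 5 minutes
Total minutes: 485
Complete hours: 485 / 60 = 8 (remainder 5)

8


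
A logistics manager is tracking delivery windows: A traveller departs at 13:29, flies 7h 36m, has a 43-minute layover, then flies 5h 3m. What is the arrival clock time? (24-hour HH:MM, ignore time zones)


Depart: 13:29
Leg 1: +456 min -> 21:05
Layover: +43 min -> 21:48
Leg 2: +303 min -> 02:51
Total travel: 802 minutes = 13h 22m
Arrival: 02:51

02:51
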